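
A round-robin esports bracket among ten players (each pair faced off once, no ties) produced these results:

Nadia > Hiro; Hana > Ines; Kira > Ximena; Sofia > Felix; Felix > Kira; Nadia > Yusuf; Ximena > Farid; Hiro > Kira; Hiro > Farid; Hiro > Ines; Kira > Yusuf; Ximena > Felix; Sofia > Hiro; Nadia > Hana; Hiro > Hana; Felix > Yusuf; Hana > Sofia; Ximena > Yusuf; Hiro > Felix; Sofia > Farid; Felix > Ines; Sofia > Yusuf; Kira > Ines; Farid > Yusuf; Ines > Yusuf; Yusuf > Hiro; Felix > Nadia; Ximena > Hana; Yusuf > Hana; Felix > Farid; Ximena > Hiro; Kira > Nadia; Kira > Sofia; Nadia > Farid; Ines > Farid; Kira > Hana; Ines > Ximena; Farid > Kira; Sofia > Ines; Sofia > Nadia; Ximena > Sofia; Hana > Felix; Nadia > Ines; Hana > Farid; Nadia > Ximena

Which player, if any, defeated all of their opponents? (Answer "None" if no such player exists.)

Highest win total is Ximena with 6 (out of 9 possible).
Ximena lost to Ines, Kira, Nadia, so no player went undefeated.

None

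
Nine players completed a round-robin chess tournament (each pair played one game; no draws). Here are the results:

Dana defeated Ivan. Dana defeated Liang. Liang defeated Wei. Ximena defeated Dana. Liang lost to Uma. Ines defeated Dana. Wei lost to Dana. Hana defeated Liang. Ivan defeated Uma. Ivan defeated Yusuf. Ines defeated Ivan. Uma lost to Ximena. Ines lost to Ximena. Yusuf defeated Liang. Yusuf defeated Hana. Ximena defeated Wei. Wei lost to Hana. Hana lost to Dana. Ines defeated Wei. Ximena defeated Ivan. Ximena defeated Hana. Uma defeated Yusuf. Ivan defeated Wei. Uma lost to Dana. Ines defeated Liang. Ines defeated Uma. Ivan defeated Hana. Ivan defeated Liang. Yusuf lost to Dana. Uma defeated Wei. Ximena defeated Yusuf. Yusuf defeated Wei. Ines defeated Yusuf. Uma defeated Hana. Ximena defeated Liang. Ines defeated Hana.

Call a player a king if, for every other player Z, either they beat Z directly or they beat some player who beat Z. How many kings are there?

Dana cannot reach Ines, Ximena in two steps.
Ines cannot reach Ximena in two steps.
Ximena reaches everyone (king).
Liang cannot reach Dana, Ines, Ximena, Uma, Yusuf, Ivan, Hana in two steps.
Uma cannot reach Dana, Ines, Ximena, Ivan in two steps.
Yusuf cannot reach Dana, Ines, Ximena, Uma, Ivan in two steps.
Ivan cannot reach Dana, Ines, Ximena in two steps.
Wei cannot reach Dana, Ines, Ximena, Liang, Uma, Yusuf, Ivan, Hana in two steps.
Hana cannot reach Dana, Ines, Ximena, Uma, Yusuf, Ivan in two steps.
Kings: Ximena — 1.

1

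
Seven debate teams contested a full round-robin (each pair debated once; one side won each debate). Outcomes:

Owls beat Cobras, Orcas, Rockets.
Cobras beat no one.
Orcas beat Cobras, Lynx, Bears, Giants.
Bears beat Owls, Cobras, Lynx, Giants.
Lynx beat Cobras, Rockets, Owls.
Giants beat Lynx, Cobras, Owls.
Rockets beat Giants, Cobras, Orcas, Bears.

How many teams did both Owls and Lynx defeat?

2

Owls beat: Cobras, Rockets, Orcas.
Lynx beat: Cobras, Rockets, Owls.
Both beat: Cobras, Rockets — 2.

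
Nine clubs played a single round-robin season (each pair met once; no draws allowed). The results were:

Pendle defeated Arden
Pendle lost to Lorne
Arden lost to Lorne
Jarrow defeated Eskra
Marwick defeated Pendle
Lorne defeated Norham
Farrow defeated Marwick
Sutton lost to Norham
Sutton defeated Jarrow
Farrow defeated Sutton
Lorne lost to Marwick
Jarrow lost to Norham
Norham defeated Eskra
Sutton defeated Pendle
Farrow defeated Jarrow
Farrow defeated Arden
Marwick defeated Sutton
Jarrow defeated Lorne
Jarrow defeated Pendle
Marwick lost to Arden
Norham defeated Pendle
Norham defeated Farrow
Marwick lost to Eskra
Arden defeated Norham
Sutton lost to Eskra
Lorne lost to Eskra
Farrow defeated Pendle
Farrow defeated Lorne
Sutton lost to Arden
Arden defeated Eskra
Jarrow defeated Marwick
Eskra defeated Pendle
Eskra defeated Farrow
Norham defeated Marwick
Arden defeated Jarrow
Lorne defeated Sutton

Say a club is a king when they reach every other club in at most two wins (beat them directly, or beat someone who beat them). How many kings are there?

6

Arden reaches everyone (king).
Sutton cannot reach Farrow, Norham in two steps.
Marwick cannot reach Eskra, Farrow in two steps.
Eskra reaches everyone (king).
Pendle cannot reach Farrow, Lorne in two steps.
Jarrow reaches everyone (king).
Farrow reaches everyone (king).
Norham reaches everyone (king).
Lorne reaches everyone (king).
Kings: Arden, Eskra, Jarrow, Farrow, Norham, Lorne — 6.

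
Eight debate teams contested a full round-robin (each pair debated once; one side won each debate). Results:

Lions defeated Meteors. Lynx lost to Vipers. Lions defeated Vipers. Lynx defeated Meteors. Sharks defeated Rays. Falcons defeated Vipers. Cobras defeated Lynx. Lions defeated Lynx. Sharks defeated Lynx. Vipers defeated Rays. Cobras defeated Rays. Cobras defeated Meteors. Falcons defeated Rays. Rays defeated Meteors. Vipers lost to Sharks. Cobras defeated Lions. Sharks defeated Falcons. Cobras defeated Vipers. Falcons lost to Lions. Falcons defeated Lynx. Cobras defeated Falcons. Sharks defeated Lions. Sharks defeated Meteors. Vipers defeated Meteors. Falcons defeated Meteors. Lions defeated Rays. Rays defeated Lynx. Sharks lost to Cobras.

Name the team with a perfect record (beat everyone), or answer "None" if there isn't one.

Cobras

Cobras has 7 wins out of 7 opponents — a perfect record.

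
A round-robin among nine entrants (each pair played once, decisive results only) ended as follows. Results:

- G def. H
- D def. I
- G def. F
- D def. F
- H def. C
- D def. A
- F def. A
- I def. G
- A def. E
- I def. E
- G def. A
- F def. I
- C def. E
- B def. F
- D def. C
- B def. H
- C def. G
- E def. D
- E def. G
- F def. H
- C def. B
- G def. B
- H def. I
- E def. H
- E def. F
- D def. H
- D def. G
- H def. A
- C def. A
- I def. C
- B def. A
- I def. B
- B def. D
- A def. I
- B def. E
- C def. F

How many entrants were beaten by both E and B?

E beat: D, F, G, H.
B beat: A, D, E, F, H.
Both beat: D, F, H — 3.

3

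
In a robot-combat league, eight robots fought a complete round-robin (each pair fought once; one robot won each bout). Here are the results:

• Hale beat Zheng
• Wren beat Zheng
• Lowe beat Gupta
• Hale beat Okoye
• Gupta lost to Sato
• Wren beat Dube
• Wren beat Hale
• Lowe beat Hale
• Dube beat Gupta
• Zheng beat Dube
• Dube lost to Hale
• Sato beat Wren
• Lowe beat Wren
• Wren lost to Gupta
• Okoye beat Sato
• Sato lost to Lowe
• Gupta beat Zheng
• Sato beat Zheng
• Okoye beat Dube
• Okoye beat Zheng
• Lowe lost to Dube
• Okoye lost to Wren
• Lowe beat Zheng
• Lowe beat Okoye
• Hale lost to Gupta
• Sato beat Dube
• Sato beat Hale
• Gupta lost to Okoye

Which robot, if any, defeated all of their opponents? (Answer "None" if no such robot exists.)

None

Highest win total is Lowe with 6 (out of 7 possible).
Lowe lost to Dube, so no robot went undefeated.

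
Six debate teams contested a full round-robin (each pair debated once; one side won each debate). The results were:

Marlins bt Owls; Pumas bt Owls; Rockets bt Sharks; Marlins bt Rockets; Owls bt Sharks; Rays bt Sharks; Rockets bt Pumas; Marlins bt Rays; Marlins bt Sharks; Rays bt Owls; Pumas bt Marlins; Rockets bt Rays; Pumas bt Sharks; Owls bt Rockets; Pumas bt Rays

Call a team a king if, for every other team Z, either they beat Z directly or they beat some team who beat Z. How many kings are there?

Rockets reaches everyone (king).
Rays cannot reach Marlins, Pumas in two steps.
Marlins reaches everyone (king).
Owls cannot reach Marlins in two steps.
Pumas reaches everyone (king).
Sharks cannot reach Rockets, Rays, Marlins, Owls, Pumas in two steps.
Kings: Rockets, Marlins, Pumas — 3.

3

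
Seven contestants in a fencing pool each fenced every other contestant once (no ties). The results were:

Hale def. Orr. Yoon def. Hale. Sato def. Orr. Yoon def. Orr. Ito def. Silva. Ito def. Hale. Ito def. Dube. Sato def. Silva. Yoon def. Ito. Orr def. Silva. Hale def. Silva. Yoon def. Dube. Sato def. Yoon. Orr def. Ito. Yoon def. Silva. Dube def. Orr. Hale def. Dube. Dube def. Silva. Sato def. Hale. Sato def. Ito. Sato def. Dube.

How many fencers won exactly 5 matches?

Win totals: Yoon 5, Sato 6, Ito 3, Dube 2, Silva 0, Orr 2, Hale 3.
Exactly 5: Yoon — 1 fencer.

1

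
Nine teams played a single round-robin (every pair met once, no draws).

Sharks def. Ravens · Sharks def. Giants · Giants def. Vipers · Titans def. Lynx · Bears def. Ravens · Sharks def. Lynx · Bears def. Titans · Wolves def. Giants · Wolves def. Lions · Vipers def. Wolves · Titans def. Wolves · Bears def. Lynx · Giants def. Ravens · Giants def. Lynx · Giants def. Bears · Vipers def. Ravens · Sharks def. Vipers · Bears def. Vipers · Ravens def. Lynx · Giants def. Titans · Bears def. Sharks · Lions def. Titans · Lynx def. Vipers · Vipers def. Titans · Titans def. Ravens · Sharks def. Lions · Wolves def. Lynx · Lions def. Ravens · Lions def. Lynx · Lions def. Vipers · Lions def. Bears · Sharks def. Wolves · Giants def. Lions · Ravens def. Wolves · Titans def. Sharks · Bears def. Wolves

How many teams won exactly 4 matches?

1

Win totals: Lions 5, Titans 4, Giants 6, Bears 6, Sharks 6, Wolves 3, Lynx 1, Ravens 2, Vipers 3.
Exactly 4: Titans — 1 team.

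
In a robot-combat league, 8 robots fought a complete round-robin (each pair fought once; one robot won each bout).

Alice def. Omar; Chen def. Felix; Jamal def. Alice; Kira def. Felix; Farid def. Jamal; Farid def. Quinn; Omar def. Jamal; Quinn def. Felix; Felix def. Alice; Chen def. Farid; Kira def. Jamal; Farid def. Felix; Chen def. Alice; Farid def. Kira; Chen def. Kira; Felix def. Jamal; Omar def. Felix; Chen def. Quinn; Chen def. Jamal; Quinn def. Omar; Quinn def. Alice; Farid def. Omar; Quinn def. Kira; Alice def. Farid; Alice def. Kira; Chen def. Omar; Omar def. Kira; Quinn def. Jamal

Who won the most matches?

Chen

Win totals: Omar 3, Farid 5, Quinn 5, Kira 2, Felix 2, Alice 3, Chen 7, Jamal 1.
Chen leads with 7 wins (next highest: 5).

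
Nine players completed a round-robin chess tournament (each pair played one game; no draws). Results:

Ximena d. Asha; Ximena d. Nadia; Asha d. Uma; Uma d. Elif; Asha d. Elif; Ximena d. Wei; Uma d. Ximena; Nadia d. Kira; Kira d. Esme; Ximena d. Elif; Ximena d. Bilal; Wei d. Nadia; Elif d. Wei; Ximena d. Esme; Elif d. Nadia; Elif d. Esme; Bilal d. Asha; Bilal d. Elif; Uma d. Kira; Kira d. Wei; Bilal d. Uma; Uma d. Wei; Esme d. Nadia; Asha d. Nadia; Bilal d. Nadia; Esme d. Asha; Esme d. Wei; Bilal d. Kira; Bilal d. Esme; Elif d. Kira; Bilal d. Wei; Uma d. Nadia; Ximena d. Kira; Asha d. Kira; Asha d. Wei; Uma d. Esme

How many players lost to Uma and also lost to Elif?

Uma beat: Wei, Esme, Nadia, Ximena, Elif, Kira.
Elif beat: Wei, Esme, Nadia, Kira.
Both beat: Wei, Esme, Nadia, Kira — 4.

4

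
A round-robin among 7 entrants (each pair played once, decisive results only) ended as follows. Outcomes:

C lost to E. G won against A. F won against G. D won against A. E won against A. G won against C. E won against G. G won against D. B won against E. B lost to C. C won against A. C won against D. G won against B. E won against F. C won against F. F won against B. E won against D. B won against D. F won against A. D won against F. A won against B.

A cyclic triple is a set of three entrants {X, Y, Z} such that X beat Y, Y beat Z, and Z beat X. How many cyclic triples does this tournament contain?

8

Win totals: A 1, B 2, C 4, D 2, E 5, F 3, G 4.
An entrant with w wins dominates both others in C(w,2) triples; summing gives 0 + 1 + 6 + 1 + 10 + 3 + 6 = 27 transitive triples.
Total triples C(7,3) = 35, so cyclic triples = 35 − 27 = 8.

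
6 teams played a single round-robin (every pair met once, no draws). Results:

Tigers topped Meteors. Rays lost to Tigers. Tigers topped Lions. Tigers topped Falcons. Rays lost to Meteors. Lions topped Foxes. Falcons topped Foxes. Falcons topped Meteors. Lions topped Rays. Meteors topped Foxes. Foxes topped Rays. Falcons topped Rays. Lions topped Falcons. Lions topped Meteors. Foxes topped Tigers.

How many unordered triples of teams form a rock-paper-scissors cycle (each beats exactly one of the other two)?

3

Win totals: Tigers 4, Rays 0, Lions 4, Meteors 2, Foxes 2, Falcons 3.
A team with w wins dominates both others in C(w,2) triples; summing gives 6 + 0 + 6 + 1 + 1 + 3 = 17 transitive triples.
Total triples C(6,3) = 20, so cyclic triples = 20 − 17 = 3.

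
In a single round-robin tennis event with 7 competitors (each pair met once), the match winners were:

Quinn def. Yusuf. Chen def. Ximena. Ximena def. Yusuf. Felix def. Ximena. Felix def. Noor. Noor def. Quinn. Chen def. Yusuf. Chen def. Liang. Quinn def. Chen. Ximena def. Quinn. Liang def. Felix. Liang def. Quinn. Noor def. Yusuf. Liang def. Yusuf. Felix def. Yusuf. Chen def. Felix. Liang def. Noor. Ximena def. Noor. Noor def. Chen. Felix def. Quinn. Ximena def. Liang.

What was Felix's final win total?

Felix's results: beat Ximena, Noor, Quinn, Yusuf; lost to Liang, Chen.
That is 4 wins.

4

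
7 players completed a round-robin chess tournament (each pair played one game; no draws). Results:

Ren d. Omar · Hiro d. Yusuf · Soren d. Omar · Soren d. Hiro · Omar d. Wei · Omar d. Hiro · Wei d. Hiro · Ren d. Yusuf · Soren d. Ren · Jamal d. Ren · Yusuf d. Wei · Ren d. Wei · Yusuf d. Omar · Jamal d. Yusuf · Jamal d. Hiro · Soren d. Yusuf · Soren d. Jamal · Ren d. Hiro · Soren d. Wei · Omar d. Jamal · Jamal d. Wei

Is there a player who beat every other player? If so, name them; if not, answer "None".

Soren

Soren has 6 wins out of 6 opponents — a perfect record.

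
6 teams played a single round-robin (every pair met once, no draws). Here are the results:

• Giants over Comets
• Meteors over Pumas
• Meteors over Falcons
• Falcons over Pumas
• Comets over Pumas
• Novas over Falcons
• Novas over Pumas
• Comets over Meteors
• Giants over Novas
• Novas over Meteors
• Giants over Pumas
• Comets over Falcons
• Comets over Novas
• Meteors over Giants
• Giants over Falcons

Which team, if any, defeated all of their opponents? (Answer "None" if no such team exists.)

Highest win total is Giants with 4 (out of 5 possible).
Giants lost to Meteors, so no team went undefeated.

None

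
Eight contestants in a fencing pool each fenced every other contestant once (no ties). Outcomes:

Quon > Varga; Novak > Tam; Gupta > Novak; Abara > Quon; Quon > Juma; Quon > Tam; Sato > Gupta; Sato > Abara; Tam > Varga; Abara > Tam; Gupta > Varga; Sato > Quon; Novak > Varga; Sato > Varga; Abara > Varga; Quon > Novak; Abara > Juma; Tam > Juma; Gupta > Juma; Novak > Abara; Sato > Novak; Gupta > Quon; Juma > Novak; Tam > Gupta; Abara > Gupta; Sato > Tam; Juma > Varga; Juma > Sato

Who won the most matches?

Win totals: Abara 5, Juma 3, Varga 0, Sato 6, Novak 3, Quon 4, Gupta 4, Tam 3.
Sato leads with 6 wins (next highest: 5).

Sato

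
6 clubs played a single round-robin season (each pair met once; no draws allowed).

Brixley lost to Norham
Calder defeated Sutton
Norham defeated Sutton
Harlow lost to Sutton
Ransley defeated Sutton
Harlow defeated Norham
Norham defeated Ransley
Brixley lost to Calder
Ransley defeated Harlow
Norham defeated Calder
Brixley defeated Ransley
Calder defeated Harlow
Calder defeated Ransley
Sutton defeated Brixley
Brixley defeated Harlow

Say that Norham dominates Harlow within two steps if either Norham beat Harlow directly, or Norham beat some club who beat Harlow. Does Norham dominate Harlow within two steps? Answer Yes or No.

Norham did not beat Harlow directly.
Norham beat Calder, Sutton, Ransley, Brixley. Of those, Calder beat Harlow.

Yes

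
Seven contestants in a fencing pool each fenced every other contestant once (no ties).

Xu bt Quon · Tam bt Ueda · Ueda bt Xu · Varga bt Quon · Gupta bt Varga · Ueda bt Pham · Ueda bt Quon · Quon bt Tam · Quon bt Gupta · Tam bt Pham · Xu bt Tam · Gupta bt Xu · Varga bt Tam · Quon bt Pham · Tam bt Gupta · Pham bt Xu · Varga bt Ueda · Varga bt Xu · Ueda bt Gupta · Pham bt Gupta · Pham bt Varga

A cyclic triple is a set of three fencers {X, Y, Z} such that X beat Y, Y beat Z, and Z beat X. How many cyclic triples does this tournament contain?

Win totals: Gupta 2, Xu 2, Tam 3, Pham 3, Ueda 4, Quon 3, Varga 4.
A fencer with w wins dominates both others in C(w,2) triples; summing gives 1 + 1 + 3 + 3 + 6 + 3 + 6 = 23 transitive triples.
Total triples C(7,3) = 35, so cyclic triples = 35 − 23 = 12.

12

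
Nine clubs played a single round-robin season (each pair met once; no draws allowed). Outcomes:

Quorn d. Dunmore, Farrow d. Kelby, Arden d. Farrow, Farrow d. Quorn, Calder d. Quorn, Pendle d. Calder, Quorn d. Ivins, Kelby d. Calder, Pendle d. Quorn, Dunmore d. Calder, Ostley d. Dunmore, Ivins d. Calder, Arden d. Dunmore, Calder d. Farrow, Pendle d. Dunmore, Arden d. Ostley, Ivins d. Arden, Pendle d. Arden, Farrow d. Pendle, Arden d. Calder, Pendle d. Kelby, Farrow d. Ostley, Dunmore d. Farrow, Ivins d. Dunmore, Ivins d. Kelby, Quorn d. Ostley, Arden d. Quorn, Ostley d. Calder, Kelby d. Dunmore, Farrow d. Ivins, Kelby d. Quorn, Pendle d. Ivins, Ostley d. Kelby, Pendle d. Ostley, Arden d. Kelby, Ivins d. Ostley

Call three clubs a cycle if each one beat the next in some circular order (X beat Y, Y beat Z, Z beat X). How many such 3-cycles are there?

17

Win totals: Kelby 3, Dunmore 2, Calder 2, Arden 6, Ivins 5, Farrow 5, Quorn 3, Ostley 3, Pendle 7.
A club with w wins dominates both others in C(w,2) triples; summing gives 3 + 1 + 1 + 15 + 10 + 10 + 3 + 3 + 21 = 67 transitive triples.
Total triples C(9,3) = 84, so cyclic triples = 84 − 67 = 17.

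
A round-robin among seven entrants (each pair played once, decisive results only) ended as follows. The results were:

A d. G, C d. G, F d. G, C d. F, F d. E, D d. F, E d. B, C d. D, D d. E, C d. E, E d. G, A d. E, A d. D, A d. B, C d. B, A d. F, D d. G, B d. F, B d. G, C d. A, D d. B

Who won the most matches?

Win totals: A 5, B 2, C 6, D 4, E 2, F 2, G 0.
C leads with 6 wins (next highest: 5).

C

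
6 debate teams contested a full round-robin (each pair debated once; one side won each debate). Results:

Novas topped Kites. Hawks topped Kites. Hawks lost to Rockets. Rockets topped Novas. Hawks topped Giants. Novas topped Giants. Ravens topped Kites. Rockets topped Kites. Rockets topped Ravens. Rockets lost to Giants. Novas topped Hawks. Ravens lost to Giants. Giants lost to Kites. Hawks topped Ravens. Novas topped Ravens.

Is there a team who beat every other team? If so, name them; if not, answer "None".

None

Highest win total is Rockets with 4 (out of 5 possible).
Rockets lost to Giants, so no team went undefeated.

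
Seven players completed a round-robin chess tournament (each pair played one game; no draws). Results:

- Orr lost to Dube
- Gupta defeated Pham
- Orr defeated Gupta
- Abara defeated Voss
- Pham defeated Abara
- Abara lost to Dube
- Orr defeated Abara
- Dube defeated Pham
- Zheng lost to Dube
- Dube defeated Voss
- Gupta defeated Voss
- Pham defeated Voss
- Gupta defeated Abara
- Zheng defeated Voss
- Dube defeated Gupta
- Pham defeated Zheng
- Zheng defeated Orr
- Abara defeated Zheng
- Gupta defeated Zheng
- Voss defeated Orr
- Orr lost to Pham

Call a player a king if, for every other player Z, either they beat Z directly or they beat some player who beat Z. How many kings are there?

1

Pham cannot reach Dube in two steps.
Abara cannot reach Pham, Dube, Gupta in two steps.
Dube reaches everyone (king).
Zheng cannot reach Pham, Dube in two steps.
Orr cannot reach Dube in two steps.
Voss cannot reach Pham, Dube, Zheng in two steps.
Gupta cannot reach Dube in two steps.
Kings: Dube — 1.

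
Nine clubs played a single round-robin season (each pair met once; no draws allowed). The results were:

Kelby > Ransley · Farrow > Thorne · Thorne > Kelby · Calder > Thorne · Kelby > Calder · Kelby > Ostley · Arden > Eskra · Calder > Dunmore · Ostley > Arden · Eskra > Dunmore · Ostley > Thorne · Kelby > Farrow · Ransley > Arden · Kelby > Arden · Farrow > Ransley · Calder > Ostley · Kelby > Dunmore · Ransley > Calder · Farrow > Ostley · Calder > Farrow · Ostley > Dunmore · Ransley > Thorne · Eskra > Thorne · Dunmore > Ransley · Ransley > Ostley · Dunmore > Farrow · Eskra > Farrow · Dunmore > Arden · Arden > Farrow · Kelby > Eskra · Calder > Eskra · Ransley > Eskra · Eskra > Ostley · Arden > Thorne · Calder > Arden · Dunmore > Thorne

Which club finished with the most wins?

Win totals: Dunmore 4, Ostley 3, Calder 6, Thorne 1, Farrow 3, Eskra 4, Kelby 7, Arden 3, Ransley 5.
Kelby leads with 7 wins (next highest: 6).

Kelby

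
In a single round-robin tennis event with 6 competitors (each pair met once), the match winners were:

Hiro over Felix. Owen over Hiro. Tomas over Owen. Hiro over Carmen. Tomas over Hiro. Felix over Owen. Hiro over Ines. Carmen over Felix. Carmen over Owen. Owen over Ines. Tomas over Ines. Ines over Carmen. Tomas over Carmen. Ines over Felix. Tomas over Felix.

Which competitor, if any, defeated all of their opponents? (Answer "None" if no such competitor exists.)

Tomas

Tomas has 5 wins out of 5 opponents — a perfect record.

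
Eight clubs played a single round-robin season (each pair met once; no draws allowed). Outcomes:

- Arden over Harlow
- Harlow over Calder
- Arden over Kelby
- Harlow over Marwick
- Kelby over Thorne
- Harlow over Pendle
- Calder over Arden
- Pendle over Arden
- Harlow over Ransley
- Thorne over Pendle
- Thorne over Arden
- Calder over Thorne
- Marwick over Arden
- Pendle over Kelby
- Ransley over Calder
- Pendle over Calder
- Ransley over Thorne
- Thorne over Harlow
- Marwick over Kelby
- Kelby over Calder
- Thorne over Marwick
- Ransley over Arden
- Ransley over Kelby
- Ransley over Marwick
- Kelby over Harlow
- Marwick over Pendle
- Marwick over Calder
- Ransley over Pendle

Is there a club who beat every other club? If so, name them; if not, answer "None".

None

Highest win total is Ransley with 6 (out of 7 possible).
Ransley lost to Harlow, so no club went undefeated.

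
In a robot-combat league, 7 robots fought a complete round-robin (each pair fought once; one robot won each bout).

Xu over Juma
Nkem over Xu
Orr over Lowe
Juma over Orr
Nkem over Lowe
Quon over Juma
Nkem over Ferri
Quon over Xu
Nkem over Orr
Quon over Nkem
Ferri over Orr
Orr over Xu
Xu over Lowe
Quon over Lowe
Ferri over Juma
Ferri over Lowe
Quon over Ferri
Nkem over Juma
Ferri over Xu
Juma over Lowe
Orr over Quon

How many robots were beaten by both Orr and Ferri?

2

Orr beat: Lowe, Xu, Quon.
Ferri beat: Orr, Juma, Lowe, Xu.
Both beat: Lowe, Xu — 2.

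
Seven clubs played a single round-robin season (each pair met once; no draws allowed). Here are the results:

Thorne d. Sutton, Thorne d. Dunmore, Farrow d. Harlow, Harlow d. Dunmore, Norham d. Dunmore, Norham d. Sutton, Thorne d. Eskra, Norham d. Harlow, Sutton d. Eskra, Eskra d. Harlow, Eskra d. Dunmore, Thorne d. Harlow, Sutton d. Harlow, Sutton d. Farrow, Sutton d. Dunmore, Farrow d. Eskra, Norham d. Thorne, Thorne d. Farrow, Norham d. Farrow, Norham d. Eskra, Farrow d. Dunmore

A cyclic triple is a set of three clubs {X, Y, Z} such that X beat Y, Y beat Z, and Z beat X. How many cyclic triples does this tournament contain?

0

Win totals: Harlow 1, Sutton 4, Norham 6, Thorne 5, Farrow 3, Dunmore 0, Eskra 2.
A club with w wins dominates both others in C(w,2) triples; summing gives 0 + 6 + 15 + 10 + 3 + 0 + 1 = 35 transitive triples.
Total triples C(7,3) = 35, so cyclic triples = 35 − 35 = 0.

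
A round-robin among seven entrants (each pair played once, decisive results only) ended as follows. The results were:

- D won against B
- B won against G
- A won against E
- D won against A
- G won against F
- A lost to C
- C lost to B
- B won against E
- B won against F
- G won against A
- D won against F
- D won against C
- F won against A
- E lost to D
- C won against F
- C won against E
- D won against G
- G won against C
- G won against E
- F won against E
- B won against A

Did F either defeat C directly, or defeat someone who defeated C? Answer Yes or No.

F did not beat C directly.
F beat A, E, but each of them lost to C. No two-step path.

No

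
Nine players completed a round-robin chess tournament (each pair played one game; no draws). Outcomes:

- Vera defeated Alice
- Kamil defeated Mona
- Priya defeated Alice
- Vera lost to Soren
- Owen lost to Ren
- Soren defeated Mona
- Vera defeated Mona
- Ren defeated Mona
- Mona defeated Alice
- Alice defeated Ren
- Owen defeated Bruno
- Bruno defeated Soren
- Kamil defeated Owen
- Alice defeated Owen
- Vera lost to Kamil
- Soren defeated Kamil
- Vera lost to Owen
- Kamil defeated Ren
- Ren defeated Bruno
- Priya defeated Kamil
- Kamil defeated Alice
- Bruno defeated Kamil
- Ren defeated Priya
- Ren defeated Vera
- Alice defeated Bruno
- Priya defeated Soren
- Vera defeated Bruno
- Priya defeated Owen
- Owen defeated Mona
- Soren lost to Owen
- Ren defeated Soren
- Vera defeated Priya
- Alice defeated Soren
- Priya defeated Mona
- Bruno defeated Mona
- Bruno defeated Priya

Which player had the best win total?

Win totals: Alice 4, Ren 6, Bruno 4, Vera 4, Soren 3, Owen 4, Mona 1, Kamil 5, Priya 5.
Ren leads with 6 wins (next highest: 5).

Ren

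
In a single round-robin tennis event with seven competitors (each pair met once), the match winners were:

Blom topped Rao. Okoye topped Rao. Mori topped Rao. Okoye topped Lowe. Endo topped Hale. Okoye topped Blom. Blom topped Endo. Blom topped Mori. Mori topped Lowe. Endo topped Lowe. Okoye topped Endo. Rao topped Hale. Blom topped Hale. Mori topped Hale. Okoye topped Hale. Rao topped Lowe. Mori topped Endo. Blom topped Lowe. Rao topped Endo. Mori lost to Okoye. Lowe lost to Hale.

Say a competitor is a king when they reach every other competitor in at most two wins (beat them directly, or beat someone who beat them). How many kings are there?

Lowe cannot reach Mori, Rao, Hale, Okoye, Endo, Blom in two steps.
Mori cannot reach Okoye, Blom in two steps.
Rao cannot reach Mori, Okoye, Blom in two steps.
Hale cannot reach Mori, Rao, Okoye, Endo, Blom in two steps.
Okoye reaches everyone (king).
Endo cannot reach Mori, Rao, Okoye, Blom in two steps.
Blom cannot reach Okoye in two steps.
Kings: Okoye — 1.

1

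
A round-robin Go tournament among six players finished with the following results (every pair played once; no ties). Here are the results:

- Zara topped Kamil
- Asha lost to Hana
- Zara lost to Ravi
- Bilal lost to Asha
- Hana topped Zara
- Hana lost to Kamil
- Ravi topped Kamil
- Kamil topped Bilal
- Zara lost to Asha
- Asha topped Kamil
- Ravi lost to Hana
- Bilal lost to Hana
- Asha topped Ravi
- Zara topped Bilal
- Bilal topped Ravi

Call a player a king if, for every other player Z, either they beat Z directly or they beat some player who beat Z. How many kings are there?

Bilal cannot reach Hana, Asha in two steps.
Hana reaches everyone (king).
Ravi cannot reach Asha in two steps.
Asha reaches everyone (king).
Zara cannot reach Asha in two steps.
Kamil reaches everyone (king).
Kings: Hana, Asha, Kamil — 3.

3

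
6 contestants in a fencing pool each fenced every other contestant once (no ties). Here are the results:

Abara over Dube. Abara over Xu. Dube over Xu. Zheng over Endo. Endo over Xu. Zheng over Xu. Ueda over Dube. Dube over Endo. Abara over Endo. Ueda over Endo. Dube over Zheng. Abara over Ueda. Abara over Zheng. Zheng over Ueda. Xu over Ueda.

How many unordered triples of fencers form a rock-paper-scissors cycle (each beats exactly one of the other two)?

Win totals: Endo 1, Abara 5, Xu 1, Zheng 3, Dube 3, Ueda 2.
A fencer with w wins dominates both others in C(w,2) triples; summing gives 0 + 10 + 0 + 3 + 3 + 1 = 17 transitive triples.
Total triples C(6,3) = 20, so cyclic triples = 20 − 17 = 3.

3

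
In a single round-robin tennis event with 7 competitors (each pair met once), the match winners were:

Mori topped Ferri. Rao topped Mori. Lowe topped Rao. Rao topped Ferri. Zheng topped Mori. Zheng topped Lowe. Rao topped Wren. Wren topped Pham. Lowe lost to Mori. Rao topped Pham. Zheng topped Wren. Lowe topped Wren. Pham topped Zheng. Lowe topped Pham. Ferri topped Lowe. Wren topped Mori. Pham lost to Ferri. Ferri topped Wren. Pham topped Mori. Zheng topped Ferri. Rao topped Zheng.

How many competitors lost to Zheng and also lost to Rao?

Zheng beat: Ferri, Lowe, Wren, Mori.
Rao beat: Ferri, Zheng, Pham, Wren, Mori.
Both beat: Ferri, Wren, Mori — 3.

3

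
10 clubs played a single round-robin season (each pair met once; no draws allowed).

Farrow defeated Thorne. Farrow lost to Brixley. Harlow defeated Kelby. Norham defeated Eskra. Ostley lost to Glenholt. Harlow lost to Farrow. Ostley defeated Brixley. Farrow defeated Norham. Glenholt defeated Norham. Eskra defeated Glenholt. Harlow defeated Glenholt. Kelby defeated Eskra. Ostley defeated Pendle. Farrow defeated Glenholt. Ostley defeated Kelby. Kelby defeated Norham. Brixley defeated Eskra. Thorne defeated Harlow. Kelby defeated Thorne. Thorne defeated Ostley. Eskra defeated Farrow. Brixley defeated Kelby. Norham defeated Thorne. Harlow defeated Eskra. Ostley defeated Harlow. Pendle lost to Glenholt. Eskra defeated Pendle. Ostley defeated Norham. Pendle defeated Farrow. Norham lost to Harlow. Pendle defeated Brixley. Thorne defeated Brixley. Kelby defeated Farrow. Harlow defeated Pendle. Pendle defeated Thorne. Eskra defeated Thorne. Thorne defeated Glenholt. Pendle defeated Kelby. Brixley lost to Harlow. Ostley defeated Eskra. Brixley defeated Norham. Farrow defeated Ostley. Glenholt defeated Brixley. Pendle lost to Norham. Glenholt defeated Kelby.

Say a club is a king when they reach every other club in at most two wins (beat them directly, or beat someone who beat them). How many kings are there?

10

Farrow reaches everyone (king).
Brixley reaches everyone (king).
Eskra reaches everyone (king).
Harlow reaches everyone (king).
Thorne reaches everyone (king).
Ostley reaches everyone (king).
Glenholt reaches everyone (king).
Pendle reaches everyone (king).
Kelby reaches everyone (king).
Norham reaches everyone (king).
Kings: Farrow, Brixley, Eskra, Harlow, Thorne, Ostley, Glenholt, Pendle, Kelby, Norham — 10.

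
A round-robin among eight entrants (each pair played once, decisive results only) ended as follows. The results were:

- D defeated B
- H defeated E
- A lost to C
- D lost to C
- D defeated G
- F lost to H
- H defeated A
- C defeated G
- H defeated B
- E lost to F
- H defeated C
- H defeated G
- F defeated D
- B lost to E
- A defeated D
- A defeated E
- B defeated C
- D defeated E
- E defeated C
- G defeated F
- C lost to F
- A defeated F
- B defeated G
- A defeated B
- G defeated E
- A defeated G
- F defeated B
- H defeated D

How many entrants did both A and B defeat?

1

A beat: B, D, E, F, G.
B beat: C, G.
Both beat: G — 1.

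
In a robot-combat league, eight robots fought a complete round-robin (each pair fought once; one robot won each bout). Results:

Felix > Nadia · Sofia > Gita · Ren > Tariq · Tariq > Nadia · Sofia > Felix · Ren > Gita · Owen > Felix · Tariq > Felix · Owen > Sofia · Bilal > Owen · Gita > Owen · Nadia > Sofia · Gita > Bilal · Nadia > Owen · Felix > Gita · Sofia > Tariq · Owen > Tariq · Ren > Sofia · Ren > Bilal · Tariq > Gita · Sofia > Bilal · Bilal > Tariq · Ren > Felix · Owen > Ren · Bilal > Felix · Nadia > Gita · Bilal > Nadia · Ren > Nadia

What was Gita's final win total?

Gita's results: beat Owen, Bilal; lost to Felix, Ren, Nadia, Sofia, Tariq.
That is 2 wins.

2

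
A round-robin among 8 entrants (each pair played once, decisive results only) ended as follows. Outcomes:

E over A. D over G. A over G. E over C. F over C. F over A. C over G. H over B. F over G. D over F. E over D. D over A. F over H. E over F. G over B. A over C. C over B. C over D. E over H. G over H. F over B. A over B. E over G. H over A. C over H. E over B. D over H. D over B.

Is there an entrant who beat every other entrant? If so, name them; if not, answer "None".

E

E has 7 wins out of 7 opponents — a perfect record.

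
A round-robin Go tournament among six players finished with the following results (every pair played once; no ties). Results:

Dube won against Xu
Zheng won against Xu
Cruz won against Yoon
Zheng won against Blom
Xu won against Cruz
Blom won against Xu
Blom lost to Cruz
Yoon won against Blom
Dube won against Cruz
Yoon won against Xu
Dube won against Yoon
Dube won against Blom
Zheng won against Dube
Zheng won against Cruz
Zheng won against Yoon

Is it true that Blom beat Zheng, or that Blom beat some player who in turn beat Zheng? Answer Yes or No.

No

Blom did not beat Zheng directly.
Blom beat Xu, but each of them lost to Zheng. No two-step path.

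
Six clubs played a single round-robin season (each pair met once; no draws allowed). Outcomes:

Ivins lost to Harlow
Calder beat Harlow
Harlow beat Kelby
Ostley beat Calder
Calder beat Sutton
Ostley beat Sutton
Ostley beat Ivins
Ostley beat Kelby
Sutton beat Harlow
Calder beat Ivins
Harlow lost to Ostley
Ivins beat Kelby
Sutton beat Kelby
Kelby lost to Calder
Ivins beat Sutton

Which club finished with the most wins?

Win totals: Ivins 2, Sutton 2, Calder 4, Harlow 2, Kelby 0, Ostley 5.
Ostley leads with 5 wins (next highest: 4).

Ostley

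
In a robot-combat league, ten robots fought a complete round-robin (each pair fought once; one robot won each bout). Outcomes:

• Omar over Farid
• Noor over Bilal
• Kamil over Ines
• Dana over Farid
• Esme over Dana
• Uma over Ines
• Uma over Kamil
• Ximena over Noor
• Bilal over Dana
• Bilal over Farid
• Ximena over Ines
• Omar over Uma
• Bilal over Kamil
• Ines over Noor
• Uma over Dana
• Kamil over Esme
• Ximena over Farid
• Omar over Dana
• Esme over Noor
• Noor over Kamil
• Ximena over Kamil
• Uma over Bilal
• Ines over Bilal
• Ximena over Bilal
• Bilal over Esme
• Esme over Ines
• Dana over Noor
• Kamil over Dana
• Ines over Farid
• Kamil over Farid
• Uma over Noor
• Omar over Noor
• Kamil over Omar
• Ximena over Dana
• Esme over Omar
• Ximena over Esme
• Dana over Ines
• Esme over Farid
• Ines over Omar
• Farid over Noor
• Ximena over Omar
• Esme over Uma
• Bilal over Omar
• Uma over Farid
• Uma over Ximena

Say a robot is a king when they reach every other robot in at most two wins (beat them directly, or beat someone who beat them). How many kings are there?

3

Ximena reaches everyone (king).
Ines cannot reach Ximena in two steps.
Uma reaches everyone (king).
Omar cannot reach Esme in two steps.
Bilal cannot reach Ximena in two steps.
Dana cannot reach Ximena, Uma, Esme in two steps.
Esme reaches everyone (king).
Farid cannot reach Ximena, Ines, Uma, Omar, Dana, Esme in two steps.
Noor cannot reach Ximena, Uma in two steps.
Kamil cannot reach Ximena in two steps.
Kings: Ximena, Uma, Esme — 3.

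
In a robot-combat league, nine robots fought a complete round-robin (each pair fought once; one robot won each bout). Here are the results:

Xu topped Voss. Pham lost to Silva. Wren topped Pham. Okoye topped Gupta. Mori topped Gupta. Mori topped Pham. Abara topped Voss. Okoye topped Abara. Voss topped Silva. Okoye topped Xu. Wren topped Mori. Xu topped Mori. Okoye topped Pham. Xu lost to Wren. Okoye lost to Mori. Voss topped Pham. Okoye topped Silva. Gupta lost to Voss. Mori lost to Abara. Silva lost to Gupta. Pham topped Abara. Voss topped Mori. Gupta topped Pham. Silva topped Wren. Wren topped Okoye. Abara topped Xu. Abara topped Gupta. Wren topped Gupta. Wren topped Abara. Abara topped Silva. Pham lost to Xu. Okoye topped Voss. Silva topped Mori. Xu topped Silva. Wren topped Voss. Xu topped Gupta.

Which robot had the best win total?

Wren

Win totals: Okoye 6, Pham 1, Wren 7, Silva 3, Voss 4, Xu 5, Gupta 2, Abara 5, Mori 3.
Wren leads with 7 wins (next highest: 6).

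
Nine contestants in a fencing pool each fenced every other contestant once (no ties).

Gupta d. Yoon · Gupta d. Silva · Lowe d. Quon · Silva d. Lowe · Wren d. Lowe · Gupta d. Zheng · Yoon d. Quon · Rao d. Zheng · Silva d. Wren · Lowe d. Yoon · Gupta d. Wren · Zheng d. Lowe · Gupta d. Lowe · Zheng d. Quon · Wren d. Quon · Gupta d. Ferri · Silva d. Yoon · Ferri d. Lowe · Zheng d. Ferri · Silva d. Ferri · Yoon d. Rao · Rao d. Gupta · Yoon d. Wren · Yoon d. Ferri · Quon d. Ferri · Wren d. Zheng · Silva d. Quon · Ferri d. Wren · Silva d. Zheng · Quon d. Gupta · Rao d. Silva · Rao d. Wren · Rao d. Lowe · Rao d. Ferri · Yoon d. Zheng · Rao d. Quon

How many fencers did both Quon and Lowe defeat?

0

Quon beat: Ferri, Gupta.
Lowe beat: Yoon, Quon.
No one was beaten by both.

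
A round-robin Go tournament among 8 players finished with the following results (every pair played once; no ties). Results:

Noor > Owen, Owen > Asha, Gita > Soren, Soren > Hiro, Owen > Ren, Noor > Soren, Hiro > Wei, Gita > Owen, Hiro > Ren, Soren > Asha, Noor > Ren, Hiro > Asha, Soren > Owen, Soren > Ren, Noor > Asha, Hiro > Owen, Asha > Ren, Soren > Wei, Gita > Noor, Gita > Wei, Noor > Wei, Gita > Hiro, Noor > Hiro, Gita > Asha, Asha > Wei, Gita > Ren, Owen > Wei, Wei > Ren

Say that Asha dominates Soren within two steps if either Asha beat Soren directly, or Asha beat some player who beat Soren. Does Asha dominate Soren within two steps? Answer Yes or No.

No

Asha did not beat Soren directly.
Asha beat Wei, Ren, but each of them lost to Soren. No two-step path.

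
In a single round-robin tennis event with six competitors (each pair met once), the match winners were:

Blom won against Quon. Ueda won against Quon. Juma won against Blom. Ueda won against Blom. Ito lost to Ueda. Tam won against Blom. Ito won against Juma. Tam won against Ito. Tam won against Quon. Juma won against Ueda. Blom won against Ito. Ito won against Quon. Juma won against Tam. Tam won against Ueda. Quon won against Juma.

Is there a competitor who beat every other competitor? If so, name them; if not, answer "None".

Highest win total is Tam with 4 (out of 5 possible).
Tam lost to Juma, so no competitor went undefeated.

None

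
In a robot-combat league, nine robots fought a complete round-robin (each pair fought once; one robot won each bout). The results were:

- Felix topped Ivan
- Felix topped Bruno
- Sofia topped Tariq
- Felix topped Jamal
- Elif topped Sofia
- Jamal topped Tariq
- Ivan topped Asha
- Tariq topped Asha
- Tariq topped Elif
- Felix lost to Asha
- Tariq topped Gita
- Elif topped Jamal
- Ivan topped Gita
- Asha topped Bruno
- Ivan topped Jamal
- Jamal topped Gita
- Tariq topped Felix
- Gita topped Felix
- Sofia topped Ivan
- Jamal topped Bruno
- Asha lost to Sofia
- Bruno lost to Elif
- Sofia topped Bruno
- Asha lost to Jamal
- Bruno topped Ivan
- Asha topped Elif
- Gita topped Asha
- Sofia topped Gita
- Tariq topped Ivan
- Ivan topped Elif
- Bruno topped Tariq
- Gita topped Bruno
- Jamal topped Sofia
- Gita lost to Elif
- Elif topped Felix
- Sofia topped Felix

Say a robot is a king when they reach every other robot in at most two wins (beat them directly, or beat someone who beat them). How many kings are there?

7

Elif reaches everyone (king).
Sofia reaches everyone (king).
Gita cannot reach Sofia in two steps.
Bruno cannot reach Sofia in two steps.
Tariq reaches everyone (king).
Asha reaches everyone (king).
Jamal reaches everyone (king).
Ivan reaches everyone (king).
Felix reaches everyone (king).
Kings: Elif, Sofia, Tariq, Asha, Jamal, Ivan, Felix — 7.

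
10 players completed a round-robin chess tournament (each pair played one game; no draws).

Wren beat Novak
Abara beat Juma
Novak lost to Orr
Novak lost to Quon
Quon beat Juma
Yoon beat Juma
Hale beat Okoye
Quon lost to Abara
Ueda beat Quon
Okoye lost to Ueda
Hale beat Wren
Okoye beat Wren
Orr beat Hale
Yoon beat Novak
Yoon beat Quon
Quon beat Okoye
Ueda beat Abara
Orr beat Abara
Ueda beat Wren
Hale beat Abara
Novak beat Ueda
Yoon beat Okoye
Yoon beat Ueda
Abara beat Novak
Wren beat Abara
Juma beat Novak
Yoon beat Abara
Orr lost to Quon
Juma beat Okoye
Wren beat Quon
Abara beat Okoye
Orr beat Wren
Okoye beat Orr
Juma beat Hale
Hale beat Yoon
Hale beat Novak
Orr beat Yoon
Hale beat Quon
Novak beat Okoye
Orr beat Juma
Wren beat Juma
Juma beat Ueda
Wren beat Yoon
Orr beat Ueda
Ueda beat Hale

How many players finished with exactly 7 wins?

Win totals: Abara 4, Hale 6, Ueda 5, Okoye 2, Juma 4, Novak 2, Yoon 6, Quon 4, Orr 7, Wren 5.
Exactly 7: Orr — 1 player.

1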